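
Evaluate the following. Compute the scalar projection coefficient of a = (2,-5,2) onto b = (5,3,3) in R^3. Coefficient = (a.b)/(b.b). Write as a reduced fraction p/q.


Projection coefficient = (a . b) / (b . b)
a . b = 2*5 + (-5)*3 + 2*3
= 10 + (-15) + 6 = 1
b . b = 5^2 + 3^2 + 3^2
= 25 + 9 + 9 = 43
Coefficient = 1/43
In lowest terms: 1/43


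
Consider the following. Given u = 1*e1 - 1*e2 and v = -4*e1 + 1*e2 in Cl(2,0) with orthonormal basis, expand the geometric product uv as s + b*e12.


Expand: (1*e1 - 1*e2)(-4*e1 + 1*e2)
= 1*(-4)*e1e1 + 1*1*e1e2 + (-1)*(-4)*e2e1 + (-1)*1*e2e2
Using e1^2 = e2^2 = 1, e2e1 = -e1e2:
Scalar part s = 1*(-4) + (-1)*1 = -4 + (-1) = -5
Bivector part b = 1*1 - (-1)*(-4) = 1 - 4 = -3
uv = -5 - 3*e12


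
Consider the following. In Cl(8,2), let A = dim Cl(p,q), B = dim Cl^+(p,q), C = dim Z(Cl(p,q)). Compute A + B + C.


n = 8 + 2 = 10
Total dim = 2^10 = 1024
Even subalgebra dim = 2^9 = 512
n is even, so center dim = 1
Sum = 1024 + 512 + 1 = 1537


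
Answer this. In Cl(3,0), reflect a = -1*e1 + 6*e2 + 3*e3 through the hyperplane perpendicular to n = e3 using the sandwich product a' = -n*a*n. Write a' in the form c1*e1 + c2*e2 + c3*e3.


Reflection formula: a' = -n*a*n, with n = e3 (unit vector, n^2 = 1).
For reflection through hyperplane perp to e3:
The component along e3 flips sign, others stay.
a = (-1, 6, 3)
a' = (-1, 6, -3)
a' = -1*e1 + 6*e2 - 3*e3


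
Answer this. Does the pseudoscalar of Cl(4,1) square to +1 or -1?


The pseudoscalar I = e1...e_n (product of all n generators) of Cl(p,q) satisfies I^2 = (-1)^(q + n(n-1)/2).
p = 4, q = 1, n = p + q = 5
n(n-1)/2 = 5 * 4 / 2 = 10
Exponent = q + n(n-1)/2 = 1 + 10 = 11
I^2 = (-1)^11 = -1


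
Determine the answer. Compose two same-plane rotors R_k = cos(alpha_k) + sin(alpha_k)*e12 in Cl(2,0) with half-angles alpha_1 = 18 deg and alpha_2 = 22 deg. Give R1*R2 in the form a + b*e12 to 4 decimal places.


Same-plane rotors commute and their half-angles add:
R1*R2 = cos(a1 + a2) + sin(a1 + a2)*e12.
a1 + a2 = 18 + 22 = 40 deg
cos(40 deg) = 0.7660
sin(40 deg) = 0.6428
R1*R2 = 0.7660 + 0.6428*e12


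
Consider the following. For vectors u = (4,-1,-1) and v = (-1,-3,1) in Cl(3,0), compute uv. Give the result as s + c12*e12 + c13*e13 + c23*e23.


In Cl(3,0): e_i^2 = 1, e_ie_j = -e_je_i for i != j.
Scalar part = u . v = 4*(-1) + (-1)*(-3) + (-1)*1
= -4 + 3 + (-1) = -2
e12 coeff = 4*(-3) - (-1)*(-1) = -12 - 1 = -13
e13 coeff = 4*1 - (-1)*(-1) = 4 - 1 = 3
e23 coeff = (-1)*1 - (-1)*(-3) = -1 - 3 = -4
uv = -2 - 13*e12 + 3*e13 - 4*e23


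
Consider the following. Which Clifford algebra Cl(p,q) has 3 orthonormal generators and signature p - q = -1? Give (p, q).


We need p + q = 3 and p - q = -1.
Adding: 2p = 3 + (-1) = 2, so p = 1.
Then q = 3 - 1 = 2.
(p, q) = (1, 2)


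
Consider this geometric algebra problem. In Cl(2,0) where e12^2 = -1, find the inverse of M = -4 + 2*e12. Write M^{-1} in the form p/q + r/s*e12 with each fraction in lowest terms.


M = -4 + 2*e12, where e12^2 = -1.
Since M commutes with its reverse ~M = a - b*e12, M * ~M = a^2 - b^2*e12^2 = a^2 + b^2.
So M^{-1} = ~M / (a^2 + b^2) = (a - b*e12)/(a^2 + b^2).
a^2 + b^2 = 16 + 4 = 20
Scalar part = -4/20 = -1/5
Bivector coeff = -2/20 = -1/10
M^{-1} = -1/5 - 1/10*e12


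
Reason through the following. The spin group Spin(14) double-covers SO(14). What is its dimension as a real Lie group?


Spin(n) double-covers SO(n); both have Lie algebra so(n) of dimension n(n-1)/2.
n = 14
n(n-1) = 14 * 13 = 182
dim Spin(14) = 182/2 = 91


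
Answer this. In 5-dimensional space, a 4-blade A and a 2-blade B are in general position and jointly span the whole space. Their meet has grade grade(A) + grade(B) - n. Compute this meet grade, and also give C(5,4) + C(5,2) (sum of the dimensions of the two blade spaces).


Meet grade = grade(A) + grade(B) - n
= 4 + 2 - 5 = 1
C(5,4) = 5
C(5,2) = 10
dim_A + dim_B = 5 + 10 = 15


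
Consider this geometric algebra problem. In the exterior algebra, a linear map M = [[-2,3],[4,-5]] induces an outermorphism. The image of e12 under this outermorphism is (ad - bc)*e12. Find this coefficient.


The outermorphism of a linear map f sends e1^e2 to f(e1)^f(e2).
f(e1) = -2*e1 + 4*e2
f(e2) = 3*e1 - 5*e2
f(e1) ^ f(e2) = (-2*e1 + 4*e2) ^ (3*e1 - 5*e2)
= (-2)*(-5)*e12 + 4*3*e21
= (10 - 12)*e12
= -2*e12
Coefficient = -2


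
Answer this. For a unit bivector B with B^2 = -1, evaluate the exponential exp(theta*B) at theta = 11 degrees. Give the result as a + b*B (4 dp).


For a unit bivector B with B^2 = -1, the exponential series gives
e^(theta*B) = cos(theta) + sin(theta)*B (the GA analogue of Euler's formula).
theta = 11 degrees = 0.191986 rad
cos(11 deg) = 0.9816
sin(11 deg) = 0.1908
exp(theta*B) = 0.9816 + 0.1908*B


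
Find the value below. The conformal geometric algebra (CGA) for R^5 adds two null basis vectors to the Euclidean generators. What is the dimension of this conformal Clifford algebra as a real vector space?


The conformal model of R^5 uses Cl(6,1): the 5 Euclidean generators plus two extra orthogonal generators e+ (e+^2 = +1) and e- (e-^2 = -1), from which the null vectors e0, einf are built.
Number of generators m = 5 + 2 = 7.
dim Cl(p,q) = 2^m = 2^7 = 128


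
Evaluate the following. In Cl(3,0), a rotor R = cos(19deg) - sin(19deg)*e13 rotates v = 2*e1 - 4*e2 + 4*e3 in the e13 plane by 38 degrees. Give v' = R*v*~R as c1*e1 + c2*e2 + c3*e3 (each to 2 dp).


Rotor R = cos(19deg) - sin(19deg)*e13
Rotation angle theta = 2 * 19 = 38 degrees in the e13 plane (e1 -> e3).
The component perpendicular to the plane (e2) is invariant: v'_2 = v2 = -4.00
cos(38deg) = 0.7880, sin(38deg) = 0.6157
v'_1 = v1*cos(theta) - v3*sin(theta) = 2*0.7880 - 4*0.6157 = -0.89
v'_3 = v1*sin(theta) + v3*cos(theta) = 2*0.6157 + 4*0.7880 = 4.38
v' = -0.89*e1 - 4.00*e2 + 4.38*e3


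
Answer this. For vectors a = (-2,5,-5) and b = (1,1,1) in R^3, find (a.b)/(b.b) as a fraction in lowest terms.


Projection coefficient = (a . b) / (b . b)
a . b = (-2)*1 + 5*1 + (-5)*1
= -2 + 5 + (-5) = -2
b . b = 1^2 + 1^2 + 1^2
= 1 + 1 + 1 = 3
Coefficient = -2/3
In lowest terms: -2/3


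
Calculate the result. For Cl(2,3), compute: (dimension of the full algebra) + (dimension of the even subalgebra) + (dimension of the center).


n = 2 + 3 = 5
Total dim = 2^5 = 32
Even subalgebra dim = 2^4 = 16
n is odd, so center dim = 2
Sum = 32 + 16 + 2 = 50


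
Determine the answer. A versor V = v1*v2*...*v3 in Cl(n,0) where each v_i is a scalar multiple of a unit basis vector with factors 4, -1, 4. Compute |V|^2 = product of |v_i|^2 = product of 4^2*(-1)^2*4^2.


Each vector v_i has |v_i|^2 = s_i^2
Squared scales: 4^2 = 16, (-1)^2 = 1, 4^2 = 16
|V|^2 = 16 * 1 * 16
= 256


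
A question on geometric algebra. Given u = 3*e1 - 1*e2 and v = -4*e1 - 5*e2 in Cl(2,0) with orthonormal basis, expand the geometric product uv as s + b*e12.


Expand: (3*e1 - 1*e2)(-4*e1 - 5*e2)
= 3*(-4)*e1e1 + 3*(-5)*e1e2 + (-1)*(-4)*e2e1 + (-1)*(-5)*e2e2
Using e1^2 = e2^2 = 1, e2e1 = -e1e2:
Scalar part s = 3*(-4) + (-1)*(-5) = -12 + 5 = -7
Bivector part b = 3*(-5) - (-1)*(-4) = -15 - 4 = -19
uv = -7 - 19*e12


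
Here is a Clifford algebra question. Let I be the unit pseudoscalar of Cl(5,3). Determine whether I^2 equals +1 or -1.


The pseudoscalar I = e1...e_n (product of all n generators) of Cl(p,q) satisfies I^2 = (-1)^(q + n(n-1)/2).
p = 5, q = 3, n = p + q = 8
n(n-1)/2 = 8 * 7 / 2 = 28
Exponent = q + n(n-1)/2 = 3 + 28 = 31
I^2 = (-1)^31 = -1


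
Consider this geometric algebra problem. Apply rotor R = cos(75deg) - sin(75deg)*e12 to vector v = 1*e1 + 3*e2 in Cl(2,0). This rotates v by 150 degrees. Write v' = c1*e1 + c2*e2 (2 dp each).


Rotor R = cos(75deg) - sin(75deg)*e12
Rotation angle theta = 2 * 75 = 150 degrees
v' = R*v*~R rotates v by theta.
cos(150deg) = -0.8660, sin(150deg) = 0.5000
v'_1 = 1*cos(150deg) - 3*sin(150deg)
= 1*(-0.8660) - 3*0.5000
= -2.37
v'_2 = 1*sin(150deg) + 3*cos(150deg)
= 1*0.5000 + 3*(-0.8660)
= -2.10
v' = -2.37*e1 - 2.10*e2


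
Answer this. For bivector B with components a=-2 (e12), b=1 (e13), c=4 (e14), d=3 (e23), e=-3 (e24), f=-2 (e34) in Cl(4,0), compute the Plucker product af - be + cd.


Plucker relation: af - be + cd
a*f = (-2)*(-2) = 4
b*e = 1*(-3) = -3
c*d = 4*3 = 12
af - be + cd = 4 - (-3) + 12
= 19


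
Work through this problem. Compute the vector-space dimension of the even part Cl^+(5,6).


Even subalgebra dimension = 2^(n-1)
n = 5 + 6 = 11
2^(11 - 1) = 2^10 = 1024
Verification: sum of C(11,k) for even k = 1 + 55 + 330 + 462 + 165 + 11 = 1024
Result = 1024


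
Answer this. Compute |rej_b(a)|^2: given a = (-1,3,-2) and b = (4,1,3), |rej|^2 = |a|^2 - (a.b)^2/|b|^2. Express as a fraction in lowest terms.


|a|^2 = (-1)^2 + 3^2 + (-2)^2 = 14
|b|^2 = 4^2 + 1^2 + 3^2 = 26
a . b = (-1)*4 + 3*1 + (-2)*3 = -7
(a.b)^2 = (-7)^2 = 49
|rej|^2 = 14 - 49/26
= (364 - 49)/26
= 315/26
In lowest terms: 315/26


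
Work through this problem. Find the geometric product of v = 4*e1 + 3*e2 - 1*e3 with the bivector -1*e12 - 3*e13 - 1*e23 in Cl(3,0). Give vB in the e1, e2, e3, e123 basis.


vB has grade-1 (vector) and grade-3 (trivector) parts: vB = (v _| B) + (v ^ B).
Vector part <vB>_1:
  e1: -v2*b12 - v3*b13 = -(3)*(-1) - (-1)*(-3) = 0
  e2: v1*b12 - v3*b23 = (4)*(-1) - (-1)*(-1) = -5
  e3: v1*b13 + v2*b23 = (4)*(-3) + (3)*(-1) = -15
Trivector part <vB>_3:
  e123: v1*b23 - v2*b13 + v3*b12 = (4)*(-1) - (3)*(-3) + (-1)*(-1) = 6
vB = 0*e1 - 5*e2 - 15*e3 + 6*e123


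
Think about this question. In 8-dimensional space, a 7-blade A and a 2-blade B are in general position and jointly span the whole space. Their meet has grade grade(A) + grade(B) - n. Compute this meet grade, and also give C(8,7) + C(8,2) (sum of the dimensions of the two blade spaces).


Meet grade = grade(A) + grade(B) - n
= 7 + 2 - 8 = 1
C(8,7) = 8
C(8,2) = 28
dim_A + dim_B = 8 + 28 = 36


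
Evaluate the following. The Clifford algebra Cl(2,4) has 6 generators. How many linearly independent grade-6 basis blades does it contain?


Number of grade-k basis blades in Cl(p,q) with n = p + q is C(n, k).
n = 2 + 4 = 6
C(6, 6) = 6! / (6! * 0!)
= 720 / (720 * 1)
= 1


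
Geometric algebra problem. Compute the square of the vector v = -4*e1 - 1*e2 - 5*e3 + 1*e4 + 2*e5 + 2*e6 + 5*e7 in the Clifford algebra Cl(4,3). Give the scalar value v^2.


v^2 = sum of c_i^2 * e_i^2
Positive signature terms (e_i^2 = +1): (-4)^2 + (-1)^2 + (-5)^2 + 1^2 = 43
Negative signature terms (e_j^2 = -1): 2^2 + 2^2 + 5^2 = 33
v^2 = 43 - 33 = 10


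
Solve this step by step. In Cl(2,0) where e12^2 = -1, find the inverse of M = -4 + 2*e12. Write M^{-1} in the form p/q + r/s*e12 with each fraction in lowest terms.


M = -4 + 2*e12, where e12^2 = -1.
Since M commutes with its reverse ~M = a - b*e12, M * ~M = a^2 - b^2*e12^2 = a^2 + b^2.
So M^{-1} = ~M / (a^2 + b^2) = (a - b*e12)/(a^2 + b^2).
a^2 + b^2 = 16 + 4 = 20
Scalar part = -4/20 = -1/5
Bivector coeff = -2/20 = -1/10
M^{-1} = -1/5 - 1/10*e12


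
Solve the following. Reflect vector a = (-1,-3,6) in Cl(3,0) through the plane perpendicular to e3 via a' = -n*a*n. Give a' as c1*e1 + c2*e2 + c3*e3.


Reflection formula: a' = -n*a*n, with n = e3 (unit vector, n^2 = 1).
For reflection through hyperplane perp to e3:
The component along e3 flips sign, others stay.
a = (-1, -3, 6)
a' = (-1, -3, -6)
a' = -1*e1 - 3*e2 - 6*e3


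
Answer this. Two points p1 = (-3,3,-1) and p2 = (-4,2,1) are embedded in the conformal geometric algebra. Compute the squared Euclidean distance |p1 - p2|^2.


p1 - p2 = (1, 1, -2)
|p1 - p2|^2 = 1^2 + 1^2 + (-2)^2
= 1 + 1 + 4
= 6


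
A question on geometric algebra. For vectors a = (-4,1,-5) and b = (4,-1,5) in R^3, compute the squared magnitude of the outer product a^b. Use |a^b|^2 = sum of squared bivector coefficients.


a wedge b = (a1*b2 - a2*b1)*e12 + (a1*b3 - a3*b1)*e13 + (a2*b3 - a3*b2)*e23
e12 coeff: (-4)*(-1) - 1*4 = 4 - 4 = 0
e13 coeff: (-4)*5 - (-5)*4 = -20 - (-20) = 0
e23 coeff: 1*5 - (-5)*(-1) = 5 - 5 = 0
|a wedge b|^2 = 0^2 + 0^2 + 0^2
= 0 + 0 + 0
= 0


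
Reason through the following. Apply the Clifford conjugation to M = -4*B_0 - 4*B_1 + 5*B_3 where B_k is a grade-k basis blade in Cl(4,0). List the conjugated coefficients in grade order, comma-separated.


Clifford conjugate sign for grade k: (-1)^(k(k+1)/2)
Grade 0: (-1)^(0*1/2) = (-1)^0 = 1, coeff -4 -> -4
Grade 1: (-1)^(1*2/2) = (-1)^1 = -1, coeff -4 -> 4
Grade 3: (-1)^(3*4/2) = (-1)^6 = 1, coeff 5 -> 5
Conjugated coefficients: -4, 4, 5


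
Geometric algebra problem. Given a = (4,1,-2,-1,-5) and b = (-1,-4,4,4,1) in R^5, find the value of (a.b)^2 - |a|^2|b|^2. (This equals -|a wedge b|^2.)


a . b = 4*(-1) + 1*(-4) + (-2)*4 + (-1)*4 + (-5)*1
= -4 + (-4) + (-8) + (-4) + (-5) = -25
|a|^2 = 4^2 + 1^2 + (-2)^2 + (-1)^2 + (-5)^2 = 47
|b|^2 = (-1)^2 + (-4)^2 + 4^2 + 4^2 + 1^2 = 50
(a.b)^2 = (-25)^2 = 625
|a|^2 * |b|^2 = 47 * 50 = 2350
Result = 625 - 2350 = -1725


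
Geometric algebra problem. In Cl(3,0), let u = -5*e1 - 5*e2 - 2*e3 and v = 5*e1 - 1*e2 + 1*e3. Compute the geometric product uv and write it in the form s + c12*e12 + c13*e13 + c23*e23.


In Cl(3,0): e_i^2 = 1, e_ie_j = -e_je_i for i != j.
Scalar part = u . v = (-5)*5 + (-5)*(-1) + (-2)*1
= -25 + 5 + (-2) = -22
e12 coeff = (-5)*(-1) - (-5)*5 = 5 - (-25) = 30
e13 coeff = (-5)*1 - (-2)*5 = -5 - (-10) = 5
e23 coeff = (-5)*1 - (-2)*(-1) = -5 - 2 = -7
uv = -22 + 30*e12 + 5*e13 - 7*e23


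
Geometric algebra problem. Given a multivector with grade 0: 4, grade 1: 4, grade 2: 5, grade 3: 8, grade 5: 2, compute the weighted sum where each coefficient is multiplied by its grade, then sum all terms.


Grade-weighted sum = sum of grade_k * coefficient_k
0*4 = 0
1*4 = 4
2*5 = 10
3*8 = 24
5*2 = 10
Total = 0 + 4 + 10 + 24 + 10 = 48


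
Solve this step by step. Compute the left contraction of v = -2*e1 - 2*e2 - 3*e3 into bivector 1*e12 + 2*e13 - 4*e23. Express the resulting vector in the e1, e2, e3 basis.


Left contraction v _| B = <vB>_1 (grade-1 part of the geometric product vB).
Using e1_|e12 = e2, e2_|e12 = -e1, e1_|e13 = e3, e3_|e13 = -e1, e2_|e23 = e3, e3_|e23 = -e2:
e1 coeff: -v2*b12 - v3*b13 = -(-2)*(1) - (-3)*(2) = 8
e2 coeff: v1*b12 - v3*b23 = (-2)*(1) - (-3)*(-4) = -14
e3 coeff: v1*b13 + v2*b23 = (-2)*(2) + (-2)*(-4) = 4
v _| B = 8*e1 - 14*e2 + 4*e3


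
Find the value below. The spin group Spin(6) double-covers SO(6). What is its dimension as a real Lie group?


Spin(n) double-covers SO(n); both have Lie algebra so(n) of dimension n(n-1)/2.
n = 6
n(n-1) = 6 * 5 = 30
dim Spin(6) = 30/2 = 15


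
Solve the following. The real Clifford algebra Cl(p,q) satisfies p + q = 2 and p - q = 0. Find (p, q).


We need p + q = 2 and p - q = 0.
Adding: 2p = 2 + 0 = 2, so p = 1.
Then q = 2 - 1 = 1.
(p, q) = (1, 1)


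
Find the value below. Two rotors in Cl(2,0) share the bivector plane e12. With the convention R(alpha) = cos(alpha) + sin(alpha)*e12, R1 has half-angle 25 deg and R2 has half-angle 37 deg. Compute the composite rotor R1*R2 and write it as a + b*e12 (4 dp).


Same-plane rotors commute and their half-angles add:
R1*R2 = cos(a1 + a2) + sin(a1 + a2)*e12.
a1 + a2 = 25 + 37 = 62 deg
cos(62 deg) = 0.4695
sin(62 deg) = 0.8829
R1*R2 = 0.4695 + 0.8829*e12


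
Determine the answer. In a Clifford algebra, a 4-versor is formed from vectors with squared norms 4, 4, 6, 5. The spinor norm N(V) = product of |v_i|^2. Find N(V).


Spinor norm N(V) = |v1|^2 * |v2|^2 * ... * |v4|^2
= 4 * 4 * 6 * 5
Running product: 4, 16, 96, 480
N(V) = 480


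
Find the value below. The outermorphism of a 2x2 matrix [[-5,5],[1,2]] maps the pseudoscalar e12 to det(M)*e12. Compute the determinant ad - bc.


The outermorphism of a linear map f sends e1^e2 to f(e1)^f(e2).
f(e1) = -5*e1 + 1*e2
f(e2) = 5*e1 + 2*e2
f(e1) ^ f(e2) = (-5*e1 + 1*e2) ^ (5*e1 + 2*e2)
= (-5)*2*e12 + 1*5*e21
= (-10 - 5)*e12
= -15*e12
Coefficient = -15


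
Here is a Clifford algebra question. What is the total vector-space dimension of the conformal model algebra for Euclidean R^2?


The conformal model of R^2 uses Cl(3,1): the 2 Euclidean generators plus two extra orthogonal generators e+ (e+^2 = +1) and e- (e-^2 = -1), from which the null vectors e0, einf are built.
Number of generators m = 2 + 2 = 4.
dim Cl(p,q) = 2^m = 2^4 = 16


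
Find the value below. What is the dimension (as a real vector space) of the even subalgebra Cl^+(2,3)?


Even subalgebra dimension = 2^(n-1)
n = 2 + 3 = 5
2^(5 - 1) = 2^4 = 16
Verification: sum of C(5,k) for even k = 1 + 10 + 5 = 16
Result = 16


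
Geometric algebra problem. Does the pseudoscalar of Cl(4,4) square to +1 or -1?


The pseudoscalar I = e1...e_n (product of all n generators) of Cl(p,q) satisfies I^2 = (-1)^(q + n(n-1)/2).
p = 4, q = 4, n = p + q = 8
n(n-1)/2 = 8 * 7 / 2 = 28
Exponent = q + n(n-1)/2 = 4 + 28 = 32
I^2 = (-1)^32 = +1


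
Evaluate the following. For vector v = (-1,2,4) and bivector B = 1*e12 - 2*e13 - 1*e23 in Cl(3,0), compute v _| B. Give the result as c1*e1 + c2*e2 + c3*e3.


Left contraction v _| B = <vB>_1 (grade-1 part of the geometric product vB).
Using e1_|e12 = e2, e2_|e12 = -e1, e1_|e13 = e3, e3_|e13 = -e1, e2_|e23 = e3, e3_|e23 = -e2:
e1 coeff: -v2*b12 - v3*b13 = -(2)*(1) - (4)*(-2) = 6
e2 coeff: v1*b12 - v3*b23 = (-1)*(1) - (4)*(-1) = 3
e3 coeff: v1*b13 + v2*b23 = (-1)*(-2) + (2)*(-1) = 0
v _| B = 6*e1 + 3*e2 + 0*e3


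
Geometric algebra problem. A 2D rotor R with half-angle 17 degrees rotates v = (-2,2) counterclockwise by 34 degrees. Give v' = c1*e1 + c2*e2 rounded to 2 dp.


Rotor R = cos(17deg) - sin(17deg)*e12
Rotation angle theta = 2 * 17 = 34 degrees
v' = R*v*~R rotates v by theta.
cos(34deg) = 0.8290, sin(34deg) = 0.5592
v'_1 = -2*cos(34deg) - 2*sin(34deg)
= -2*0.8290 - 2*0.5592
= -2.78
v'_2 = -2*sin(34deg) + 2*cos(34deg)
= -2*0.5592 + 2*0.8290
= 0.54
v' = -2.78*e1 + 0.54*e2


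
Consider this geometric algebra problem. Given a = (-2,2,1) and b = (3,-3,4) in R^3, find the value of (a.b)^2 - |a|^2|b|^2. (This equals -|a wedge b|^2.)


a . b = (-2)*3 + 2*(-3) + 1*4
= -6 + (-6) + 4 = -8
|a|^2 = (-2)^2 + 2^2 + 1^2 = 9
|b|^2 = 3^2 + (-3)^2 + 4^2 = 34
(a.b)^2 = (-8)^2 = 64
|a|^2 * |b|^2 = 9 * 34 = 306
Result = 64 - 306 = -242


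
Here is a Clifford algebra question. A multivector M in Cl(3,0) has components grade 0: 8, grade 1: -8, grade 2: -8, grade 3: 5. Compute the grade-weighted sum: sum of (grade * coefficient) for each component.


Grade-weighted sum = sum of grade_k * coefficient_k
0*8 = 0
1*(-8) = -8
2*(-8) = -16
3*5 = 15
Total = 0 + (-8) + (-16) + 15 = -9


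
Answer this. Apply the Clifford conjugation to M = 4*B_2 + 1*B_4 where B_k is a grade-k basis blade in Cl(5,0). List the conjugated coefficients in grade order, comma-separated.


Clifford conjugate sign for grade k: (-1)^(k(k+1)/2)
Grade 2: (-1)^(2*3/2) = (-1)^3 = -1, coeff 4 -> -4
Grade 4: (-1)^(4*5/2) = (-1)^10 = 1, coeff 1 -> 1
Conjugated coefficients: -4, 1


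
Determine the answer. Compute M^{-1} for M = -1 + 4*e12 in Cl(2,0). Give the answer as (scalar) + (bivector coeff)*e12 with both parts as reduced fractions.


M = -1 + 4*e12, where e12^2 = -1.
Since M commutes with its reverse ~M = a - b*e12, M * ~M = a^2 - b^2*e12^2 = a^2 + b^2.
So M^{-1} = ~M / (a^2 + b^2) = (a - b*e12)/(a^2 + b^2).
a^2 + b^2 = 1 + 16 = 17
Scalar part = -1/17 = -1/17
Bivector coeff = -4/17 = -4/17
M^{-1} = -1/17 - 4/17*e12


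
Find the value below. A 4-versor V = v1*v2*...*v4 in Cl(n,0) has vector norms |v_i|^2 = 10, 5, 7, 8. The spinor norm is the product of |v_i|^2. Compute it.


Spinor norm N(V) = |v1|^2 * |v2|^2 * ... * |v4|^2
= 10 * 5 * 7 * 8
Running product: 10, 50, 350, 2800
N(V) = 2800


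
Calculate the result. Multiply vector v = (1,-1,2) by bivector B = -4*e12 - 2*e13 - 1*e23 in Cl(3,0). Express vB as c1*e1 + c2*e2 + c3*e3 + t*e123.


vB has grade-1 (vector) and grade-3 (trivector) parts: vB = (v _| B) + (v ^ B).
Vector part <vB>_1:
  e1: -v2*b12 - v3*b13 = -(-1)*(-4) - (2)*(-2) = 0
  e2: v1*b12 - v3*b23 = (1)*(-4) - (2)*(-1) = -2
  e3: v1*b13 + v2*b23 = (1)*(-2) + (-1)*(-1) = -1
Trivector part <vB>_3:
  e123: v1*b23 - v2*b13 + v3*b12 = (1)*(-1) - (-1)*(-2) + (2)*(-4) = -11
vB = 0*e1 - 2*e2 - 1*e3 - 11*e123


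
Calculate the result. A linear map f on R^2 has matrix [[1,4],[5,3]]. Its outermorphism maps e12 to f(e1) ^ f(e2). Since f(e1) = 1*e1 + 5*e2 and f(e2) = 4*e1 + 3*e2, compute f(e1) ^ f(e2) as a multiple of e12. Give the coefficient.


The outermorphism of a linear map f sends e1^e2 to f(e1)^f(e2).
f(e1) = 1*e1 + 5*e2
f(e2) = 4*e1 + 3*e2
f(e1) ^ f(e2) = (1*e1 + 5*e2) ^ (4*e1 + 3*e2)
= 1*3*e12 + 5*4*e21
= (3 - 20)*e12
= -17*e12
Coefficient = -17


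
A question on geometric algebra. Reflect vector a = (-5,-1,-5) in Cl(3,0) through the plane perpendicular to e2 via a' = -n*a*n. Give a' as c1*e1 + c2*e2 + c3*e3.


Reflection formula: a' = -n*a*n, with n = e2 (unit vector, n^2 = 1).
For reflection through hyperplane perp to e2:
The component along e2 flips sign, others stay.
a = (-5, -1, -5)
a' = (-5, 1, -5)
a' = -5*e1 + 1*e2 - 5*e3


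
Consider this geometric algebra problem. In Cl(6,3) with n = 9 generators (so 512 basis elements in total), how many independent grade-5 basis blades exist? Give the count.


Number of grade-k basis blades in Cl(p,q) with n = p + q is C(n, k).
n = 6 + 3 = 9
C(9, 5) = 9! / (5! * 4!)
= 362880 / (120 * 24)
= 126


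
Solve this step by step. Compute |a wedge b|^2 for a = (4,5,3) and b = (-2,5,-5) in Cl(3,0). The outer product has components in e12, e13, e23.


a wedge b = (a1*b2 - a2*b1)*e12 + (a1*b3 - a3*b1)*e13 + (a2*b3 - a3*b2)*e23
e12 coeff: 4*5 - 5*(-2) = 20 - (-10) = 30
e13 coeff: 4*(-5) - 3*(-2) = -20 - (-6) = -14
e23 coeff: 5*(-5) - 3*5 = -25 - 15 = -40
|a wedge b|^2 = 30^2 + (-14)^2 + (-40)^2
= 900 + 196 + 1600
= 2696


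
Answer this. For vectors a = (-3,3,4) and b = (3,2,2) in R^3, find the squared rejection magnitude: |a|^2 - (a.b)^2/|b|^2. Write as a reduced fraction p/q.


|a|^2 = (-3)^2 + 3^2 + 4^2 = 34
|b|^2 = 3^2 + 2^2 + 2^2 = 17
a . b = (-3)*3 + 3*2 + 4*2 = 5
(a.b)^2 = 5^2 = 25
|rej|^2 = 34 - 25/17
= (578 - 25)/17
= 553/17
In lowest terms: 553/17


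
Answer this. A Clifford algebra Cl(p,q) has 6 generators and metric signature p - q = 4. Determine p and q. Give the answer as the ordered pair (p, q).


We need p + q = 6 and p - q = 4.
Adding: 2p = 6 + 4 = 10, so p = 5.
Then q = 6 - 5 = 1.
(p, q) = (5, 1)


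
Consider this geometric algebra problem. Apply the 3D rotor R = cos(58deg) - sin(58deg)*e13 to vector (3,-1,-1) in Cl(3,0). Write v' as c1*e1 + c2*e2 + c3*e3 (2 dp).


Rotor R = cos(58deg) - sin(58deg)*e13
Rotation angle theta = 2 * 58 = 116 degrees in the e13 plane (e1 -> e3).
The component perpendicular to the plane (e2) is invariant: v'_2 = v2 = -1.00
cos(116deg) = -0.4384, sin(116deg) = 0.8988
v'_1 = v1*cos(theta) - v3*sin(theta) = 3*(-0.4384) - (-1)*0.8988 = -0.42
v'_3 = v1*sin(theta) + v3*cos(theta) = 3*0.8988 + (-1)*(-0.4384) = 3.13
v' = -0.42*e1 - 1.00*e2 + 3.13*e3


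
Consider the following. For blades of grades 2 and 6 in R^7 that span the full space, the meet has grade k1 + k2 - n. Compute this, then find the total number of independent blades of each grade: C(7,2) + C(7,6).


Meet grade = grade(A) + grade(B) - n
= 2 + 6 - 7 = 1
C(7,2) = 21
C(7,6) = 7
dim_A + dim_B = 21 + 7 = 28


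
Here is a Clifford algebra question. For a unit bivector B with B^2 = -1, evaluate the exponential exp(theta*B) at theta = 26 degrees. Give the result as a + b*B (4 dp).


For a unit bivector B with B^2 = -1, the exponential series gives
e^(theta*B) = cos(theta) + sin(theta)*B (the GA analogue of Euler's formula).
theta = 26 degrees = 0.453786 rad
cos(26 deg) = 0.8988
sin(26 deg) = 0.4384
exp(theta*B) = 0.8988 + 0.4384*B


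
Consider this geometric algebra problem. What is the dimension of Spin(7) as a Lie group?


Spin(n) double-covers SO(n); both have Lie algebra so(n) of dimension n(n-1)/2.
n = 7
n(n-1) = 7 * 6 = 42
dim Spin(7) = 42/2 = 21


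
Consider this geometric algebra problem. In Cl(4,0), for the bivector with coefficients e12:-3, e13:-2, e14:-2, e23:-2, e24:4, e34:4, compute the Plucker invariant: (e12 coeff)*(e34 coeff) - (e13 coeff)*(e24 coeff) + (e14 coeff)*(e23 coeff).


Plucker relation: af - be + cd
a*f = (-3)*4 = -12
b*e = (-2)*4 = -8
c*d = (-2)*(-2) = 4
af - be + cd = -12 - (-8) + 4
= 0


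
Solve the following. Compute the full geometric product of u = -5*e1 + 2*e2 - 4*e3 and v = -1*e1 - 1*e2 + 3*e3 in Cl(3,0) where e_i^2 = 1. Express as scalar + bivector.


In Cl(3,0): e_i^2 = 1, e_ie_j = -e_je_i for i != j.
Scalar part = u . v = (-5)*(-1) + 2*(-1) + (-4)*3
= 5 + (-2) + (-12) = -9
e12 coeff = (-5)*(-1) - 2*(-1) = 5 - (-2) = 7
e13 coeff = (-5)*3 - (-4)*(-1) = -15 - 4 = -19
e23 coeff = 2*3 - (-4)*(-1) = 6 - 4 = 2
uv = -9 + 7*e12 - 19*e13 + 2*e23


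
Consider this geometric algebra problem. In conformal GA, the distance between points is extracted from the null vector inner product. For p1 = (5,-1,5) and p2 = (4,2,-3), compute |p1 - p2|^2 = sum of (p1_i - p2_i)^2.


p1 - p2 = (1, -3, 8)
|p1 - p2|^2 = 1^2 + (-3)^2 + 8^2
= 1 + 9 + 64
= 74


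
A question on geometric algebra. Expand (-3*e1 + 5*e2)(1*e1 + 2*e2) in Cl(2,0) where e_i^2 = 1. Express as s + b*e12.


Expand: (-3*e1 + 5*e2)(1*e1 + 2*e2)
= (-3)*1*e1e1 + (-3)*2*e1e2 + 5*1*e2e1 + 5*2*e2e2
Using e1^2 = e2^2 = 1, e2e1 = -e1e2:
Scalar part s = (-3)*1 + 5*2 = -3 + 10 = 7
Bivector part b = (-3)*2 - 5*1 = -6 - 5 = -11
uv = 7 - 11*e12


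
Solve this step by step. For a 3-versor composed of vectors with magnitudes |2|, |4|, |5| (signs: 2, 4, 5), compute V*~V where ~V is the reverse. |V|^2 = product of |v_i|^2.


Each vector v_i has |v_i|^2 = s_i^2
Squared scales: 2^2 = 4, 4^2 = 16, 5^2 = 25
|V|^2 = 4 * 16 * 25
= 1600


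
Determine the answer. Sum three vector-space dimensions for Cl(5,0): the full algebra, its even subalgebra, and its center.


n = 5 + 0 = 5
Total dim = 2^5 = 32
Even subalgebra dim = 2^4 = 16
n is odd, so center dim = 2
Sum = 32 + 16 + 2 = 50


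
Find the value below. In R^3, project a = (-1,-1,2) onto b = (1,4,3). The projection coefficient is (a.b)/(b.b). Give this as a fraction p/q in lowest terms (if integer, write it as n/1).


Projection coefficient = (a . b) / (b . b)
a . b = (-1)*1 + (-1)*4 + 2*3
= -1 + (-4) + 6 = 1
b . b = 1^2 + 4^2 + 3^2
= 1 + 16 + 9 = 26
Coefficient = 1/26
In lowest terms: 1/26


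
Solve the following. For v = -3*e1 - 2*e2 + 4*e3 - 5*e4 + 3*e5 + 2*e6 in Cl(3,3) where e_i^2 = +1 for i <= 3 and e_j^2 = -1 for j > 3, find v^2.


v^2 = sum of c_i^2 * e_i^2
Positive signature terms (e_i^2 = +1): (-3)^2 + (-2)^2 + 4^2 = 29
Negative signature terms (e_j^2 = -1): (-5)^2 + 3^2 + 2^2 = 38
v^2 = 29 - 38 = -9


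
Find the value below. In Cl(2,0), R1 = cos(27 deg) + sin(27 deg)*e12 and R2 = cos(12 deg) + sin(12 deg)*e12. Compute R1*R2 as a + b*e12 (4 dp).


Same-plane rotors commute and their half-angles add:
R1*R2 = cos(a1 + a2) + sin(a1 + a2)*e12.
a1 + a2 = 27 + 12 = 39 deg
cos(39 deg) = 0.7771
sin(39 deg) = 0.6293
R1*R2 = 0.7771 + 0.6293*e12


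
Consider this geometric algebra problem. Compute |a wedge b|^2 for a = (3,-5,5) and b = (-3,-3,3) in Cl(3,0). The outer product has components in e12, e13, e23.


a wedge b = (a1*b2 - a2*b1)*e12 + (a1*b3 - a3*b1)*e13 + (a2*b3 - a3*b2)*e23
e12 coeff: 3*(-3) - (-5)*(-3) = -9 - 15 = -24
e13 coeff: 3*3 - 5*(-3) = 9 - (-15) = 24
e23 coeff: (-5)*3 - 5*(-3) = -15 - (-15) = 0
|a wedge b|^2 = (-24)^2 + 24^2 + 0^2
= 576 + 576 + 0
= 1152


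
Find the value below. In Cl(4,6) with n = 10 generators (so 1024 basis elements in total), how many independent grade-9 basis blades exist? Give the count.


Number of grade-k basis blades in Cl(p,q) with n = p + q is C(n, k).
n = 4 + 6 = 10
C(10, 9) = 10! / (9! * 1!)
= 3628800 / (362880 * 1)
= 10


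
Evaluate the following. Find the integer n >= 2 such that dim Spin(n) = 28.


dim Spin(n) = dim so(n) = n(n-1)/2.
Solve n(n-1)/2 = 28, i.e. n^2 - n - 56 = 0.
Discriminant = 1 + 8*28 = 225
n = (1 + sqrt(225))/2 = (1 + 15)/2 = 8


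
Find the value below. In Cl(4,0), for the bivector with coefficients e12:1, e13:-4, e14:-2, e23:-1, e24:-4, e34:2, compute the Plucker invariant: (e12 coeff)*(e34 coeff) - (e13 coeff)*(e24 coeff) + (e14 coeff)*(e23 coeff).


Plucker relation: af - be + cd
a*f = 1*2 = 2
b*e = (-4)*(-4) = 16
c*d = (-2)*(-1) = 2
af - be + cd = 2 - 16 + 2
= -12


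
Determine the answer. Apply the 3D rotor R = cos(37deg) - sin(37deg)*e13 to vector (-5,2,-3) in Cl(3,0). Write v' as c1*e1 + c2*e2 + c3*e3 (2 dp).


Rotor R = cos(37deg) - sin(37deg)*e13
Rotation angle theta = 2 * 37 = 74 degrees in the e13 plane (e1 -> e3).
The component perpendicular to the plane (e2) is invariant: v'_2 = v2 = 2.00
cos(74deg) = 0.2756, sin(74deg) = 0.9613
v'_1 = v1*cos(theta) - v3*sin(theta) = -5*0.2756 - (-3)*0.9613 = 1.51
v'_3 = v1*sin(theta) + v3*cos(theta) = -5*0.9613 + (-3)*0.2756 = -5.63
v' = 1.51*e1 + 2.00*e2 - 5.63*e3


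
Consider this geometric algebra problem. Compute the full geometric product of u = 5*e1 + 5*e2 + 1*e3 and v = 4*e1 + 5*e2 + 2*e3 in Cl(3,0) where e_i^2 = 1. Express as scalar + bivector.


In Cl(3,0): e_i^2 = 1, e_ie_j = -e_je_i for i != j.
Scalar part = u . v = 5*4 + 5*5 + 1*2
= 20 + 25 + 2 = 47
e12 coeff = 5*5 - 5*4 = 25 - 20 = 5
e13 coeff = 5*2 - 1*4 = 10 - 4 = 6
e23 coeff = 5*2 - 1*5 = 10 - 5 = 5
uv = 47 + 5*e12 + 6*e13 + 5*e23


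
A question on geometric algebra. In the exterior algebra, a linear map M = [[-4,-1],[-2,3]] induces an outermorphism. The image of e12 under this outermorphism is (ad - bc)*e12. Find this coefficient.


The outermorphism of a linear map f sends e1^e2 to f(e1)^f(e2).
f(e1) = -4*e1 - 2*e2
f(e2) = -1*e1 + 3*e2
f(e1) ^ f(e2) = (-4*e1 - 2*e2) ^ (-1*e1 + 3*e2)
= (-4)*3*e12 + (-2)*(-1)*e21
= (-12 - 2)*e12
= -14*e12
Coefficient = -14


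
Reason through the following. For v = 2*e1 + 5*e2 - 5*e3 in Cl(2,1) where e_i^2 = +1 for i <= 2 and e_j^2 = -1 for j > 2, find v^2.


v^2 = sum of c_i^2 * e_i^2
Positive signature terms (e_i^2 = +1): 2^2 + 5^2 = 29
Negative signature terms (e_j^2 = -1): (-5)^2 = 25
v^2 = 29 - 25 = 4


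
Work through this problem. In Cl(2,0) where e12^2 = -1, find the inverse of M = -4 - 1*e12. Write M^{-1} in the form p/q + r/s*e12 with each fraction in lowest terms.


M = -4 - 1*e12, where e12^2 = -1.
Since M commutes with its reverse ~M = a - b*e12, M * ~M = a^2 - b^2*e12^2 = a^2 + b^2.
So M^{-1} = ~M / (a^2 + b^2) = (a - b*e12)/(a^2 + b^2).
a^2 + b^2 = 16 + 1 = 17
Scalar part = -4/17 = -4/17
Bivector coeff = 1/17 = 1/17
M^{-1} = -4/17 + 1/17*e12


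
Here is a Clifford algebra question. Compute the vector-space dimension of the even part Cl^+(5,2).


Even subalgebra dimension = 2^(n-1)
n = 5 + 2 = 7
2^(7 - 1) = 2^6 = 64
Verification: sum of C(7,k) for even k = 1 + 21 + 35 + 7 = 64
Result = 64


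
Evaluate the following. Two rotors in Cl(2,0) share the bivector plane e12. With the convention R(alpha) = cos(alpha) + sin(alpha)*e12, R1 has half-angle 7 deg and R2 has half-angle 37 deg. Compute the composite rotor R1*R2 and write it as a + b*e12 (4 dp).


Same-plane rotors commute and their half-angles add:
R1*R2 = cos(a1 + a2) + sin(a1 + a2)*e12.
a1 + a2 = 7 + 37 = 44 deg
cos(44 deg) = 0.7193
sin(44 deg) = 0.6947
R1*R2 = 0.7193 + 0.6947*e12


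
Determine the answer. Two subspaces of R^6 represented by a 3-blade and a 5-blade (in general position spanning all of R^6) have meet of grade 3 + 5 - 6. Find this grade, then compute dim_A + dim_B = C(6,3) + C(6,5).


Meet grade = grade(A) + grade(B) - n
= 3 + 5 - 6 = 2
C(6,3) = 20
C(6,5) = 6
dim_A + dim_B = 20 + 6 = 26


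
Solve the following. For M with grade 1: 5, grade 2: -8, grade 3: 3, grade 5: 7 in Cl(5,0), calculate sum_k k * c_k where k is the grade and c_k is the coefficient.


Grade-weighted sum = sum of grade_k * coefficient_k
1*5 = 5
2*(-8) = -16
3*3 = 9
5*7 = 35
Total = 5 + (-16) + 9 + 35 = 33


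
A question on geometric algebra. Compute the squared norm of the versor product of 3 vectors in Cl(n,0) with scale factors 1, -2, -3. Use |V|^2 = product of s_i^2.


Each vector v_i has |v_i|^2 = s_i^2
Squared scales: 1^2 = 1, (-2)^2 = 4, (-3)^2 = 9
|V|^2 = 1 * 4 * 9
= 36


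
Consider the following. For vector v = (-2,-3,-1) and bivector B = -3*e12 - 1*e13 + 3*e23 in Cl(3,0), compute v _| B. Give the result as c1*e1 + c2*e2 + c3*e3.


Left contraction v _| B = <vB>_1 (grade-1 part of the geometric product vB).
Using e1_|e12 = e2, e2_|e12 = -e1, e1_|e13 = e3, e3_|e13 = -e1, e2_|e23 = e3, e3_|e23 = -e2:
e1 coeff: -v2*b12 - v3*b13 = -(-3)*(-3) - (-1)*(-1) = -10
e2 coeff: v1*b12 - v3*b23 = (-2)*(-3) - (-1)*(3) = 9
e3 coeff: v1*b13 + v2*b23 = (-2)*(-1) + (-3)*(3) = -7
v _| B = -10*e1 + 9*e2 - 7*e3


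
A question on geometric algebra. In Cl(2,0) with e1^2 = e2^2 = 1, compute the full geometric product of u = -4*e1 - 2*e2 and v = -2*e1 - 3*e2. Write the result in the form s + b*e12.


Expand: (-4*e1 - 2*e2)(-2*e1 - 3*e2)
= (-4)*(-2)*e1e1 + (-4)*(-3)*e1e2 + (-2)*(-2)*e2e1 + (-2)*(-3)*e2e2
Using e1^2 = e2^2 = 1, e2e1 = -e1e2:
Scalar part s = (-4)*(-2) + (-2)*(-3) = 8 + 6 = 14
Bivector part b = (-4)*(-3) - (-2)*(-2) = 12 - 4 = 8
uv = 14 + 8*e12


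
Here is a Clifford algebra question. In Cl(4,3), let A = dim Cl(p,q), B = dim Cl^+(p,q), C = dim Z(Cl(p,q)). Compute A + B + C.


n = 4 + 3 = 7
Total dim = 2^7 = 128
Even subalgebra dim = 2^6 = 64
n is odd, so center dim = 2
Sum = 128 + 64 + 2 = 194


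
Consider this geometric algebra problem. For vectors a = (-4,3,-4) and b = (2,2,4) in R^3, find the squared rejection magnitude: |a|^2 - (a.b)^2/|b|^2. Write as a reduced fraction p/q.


|a|^2 = (-4)^2 + 3^2 + (-4)^2 = 41
|b|^2 = 2^2 + 2^2 + 4^2 = 24
a . b = (-4)*2 + 3*2 + (-4)*4 = -18
(a.b)^2 = (-18)^2 = 324
|rej|^2 = 41 - 324/24
= (984 - 324)/24
= 660/24
In lowest terms: 55/2


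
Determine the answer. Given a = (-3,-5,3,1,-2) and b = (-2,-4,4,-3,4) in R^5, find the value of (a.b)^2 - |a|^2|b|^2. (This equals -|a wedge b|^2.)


a . b = (-3)*(-2) + (-5)*(-4) + 3*4 + 1*(-3) + (-2)*4
= 6 + 20 + 12 + (-3) + (-8) = 27
|a|^2 = (-3)^2 + (-5)^2 + 3^2 + 1^2 + (-2)^2 = 48
|b|^2 = (-2)^2 + (-4)^2 + 4^2 + (-3)^2 + 4^2 = 61
(a.b)^2 = 27^2 = 729
|a|^2 * |b|^2 = 48 * 61 = 2928
Result = 729 - 2928 = -2199


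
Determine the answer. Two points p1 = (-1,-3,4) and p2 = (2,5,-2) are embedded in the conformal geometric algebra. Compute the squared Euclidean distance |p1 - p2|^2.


p1 - p2 = (-3, -8, 6)
|p1 - p2|^2 = (-3)^2 + (-8)^2 + 6^2
= 9 + 64 + 36
= 109


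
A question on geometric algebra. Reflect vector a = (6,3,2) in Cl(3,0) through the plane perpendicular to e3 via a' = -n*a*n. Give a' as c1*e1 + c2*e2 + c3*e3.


Reflection formula: a' = -n*a*n, with n = e3 (unit vector, n^2 = 1).
For reflection through hyperplane perp to e3:
The component along e3 flips sign, others stay.
a = (6, 3, 2)
a' = (6, 3, -2)
a' = 6*e1 + 3*e2 - 2*e3


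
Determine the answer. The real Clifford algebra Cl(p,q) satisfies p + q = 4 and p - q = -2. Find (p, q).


We need p + q = 4 and p - q = -2.
Adding: 2p = 4 + (-2) = 2, so p = 1.
Then q = 4 - 1 = 3.
(p, q) = (1, 3)


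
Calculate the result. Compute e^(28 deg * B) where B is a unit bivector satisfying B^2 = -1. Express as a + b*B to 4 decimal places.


For a unit bivector B with B^2 = -1, the exponential series gives
e^(theta*B) = cos(theta) + sin(theta)*B (the GA analogue of Euler's formula).
theta = 28 degrees = 0.488692 rad
cos(28 deg) = 0.8829
sin(28 deg) = 0.4695
exp(theta*B) = 0.8829 + 0.4695*B


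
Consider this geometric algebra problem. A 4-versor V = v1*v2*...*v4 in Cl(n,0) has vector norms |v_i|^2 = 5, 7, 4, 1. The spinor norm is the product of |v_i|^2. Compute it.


Spinor norm N(V) = |v1|^2 * |v2|^2 * ... * |v4|^2
= 5 * 7 * 4 * 1
Running product: 5, 35, 140, 140
N(V) = 140


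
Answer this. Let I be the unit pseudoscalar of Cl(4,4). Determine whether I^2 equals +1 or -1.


The pseudoscalar I = e1...e_n (product of all n generators) of Cl(p,q) satisfies I^2 = (-1)^(q + n(n-1)/2).
p = 4, q = 4, n = p + q = 8
n(n-1)/2 = 8 * 7 / 2 = 28
Exponent = q + n(n-1)/2 = 4 + 28 = 32
I^2 = (-1)^32 = +1


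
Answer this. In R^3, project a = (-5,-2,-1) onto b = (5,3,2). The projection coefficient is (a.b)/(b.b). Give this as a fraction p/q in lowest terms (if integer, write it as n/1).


Projection coefficient = (a . b) / (b . b)
a . b = (-5)*5 + (-2)*3 + (-1)*2
= -25 + (-6) + (-2) = -33
b . b = 5^2 + 3^2 + 2^2
= 25 + 9 + 4 = 38
Coefficient = -33/38
In lowest terms: -33/38


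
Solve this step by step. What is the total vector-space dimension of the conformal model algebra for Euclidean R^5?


The conformal model of R^5 uses Cl(6,1): the 5 Euclidean generators plus two extra orthogonal generators e+ (e+^2 = +1) and e- (e-^2 = -1), from which the null vectors e0, einf are built.
Number of generators m = 5 + 2 = 7.
dim Cl(p,q) = 2^m = 2^7 = 128


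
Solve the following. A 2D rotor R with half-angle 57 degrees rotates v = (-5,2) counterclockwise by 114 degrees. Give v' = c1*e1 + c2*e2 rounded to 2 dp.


Rotor R = cos(57deg) - sin(57deg)*e12
Rotation angle theta = 2 * 57 = 114 degrees
v' = R*v*~R rotates v by theta.
cos(114deg) = -0.4067, sin(114deg) = 0.9135
v'_1 = -5*cos(114deg) - 2*sin(114deg)
= -5*(-0.4067) - 2*0.9135
= 0.21
v'_2 = -5*sin(114deg) + 2*cos(114deg)
= -5*0.9135 + 2*(-0.4067)
= -5.38
v' = 0.21*e1 - 5.38*e2


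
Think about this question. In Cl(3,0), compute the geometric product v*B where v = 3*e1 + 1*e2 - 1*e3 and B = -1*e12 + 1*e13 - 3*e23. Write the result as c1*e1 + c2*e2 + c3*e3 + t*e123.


vB has grade-1 (vector) and grade-3 (trivector) parts: vB = (v _| B) + (v ^ B).
Vector part <vB>_1:
  e1: -v2*b12 - v3*b13 = -(1)*(-1) - (-1)*(1) = 2
  e2: v1*b12 - v3*b23 = (3)*(-1) - (-1)*(-3) = -6
  e3: v1*b13 + v2*b23 = (3)*(1) + (1)*(-3) = 0
Trivector part <vB>_3:
  e123: v1*b23 - v2*b13 + v3*b12 = (3)*(-3) - (1)*(1) + (-1)*(-1) = -9
vB = 2*e1 - 6*e2 + 0*e3 - 9*e123


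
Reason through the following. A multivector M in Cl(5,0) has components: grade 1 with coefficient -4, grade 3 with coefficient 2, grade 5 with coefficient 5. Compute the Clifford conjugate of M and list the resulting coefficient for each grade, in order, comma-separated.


Clifford conjugate sign for grade k: (-1)^(k(k+1)/2)
Grade 1: (-1)^(1*2/2) = (-1)^1 = -1, coeff -4 -> 4
Grade 3: (-1)^(3*4/2) = (-1)^6 = 1, coeff 2 -> 2
Grade 5: (-1)^(5*6/2) = (-1)^15 = -1, coeff 5 -> -5
Conjugated coefficients: 4, 2, -5


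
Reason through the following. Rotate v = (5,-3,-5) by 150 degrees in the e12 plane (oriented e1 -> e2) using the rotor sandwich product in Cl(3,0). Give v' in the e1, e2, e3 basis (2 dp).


Rotor R = cos(75deg) - sin(75deg)*e12
Rotation angle theta = 2 * 75 = 150 degrees in the e12 plane (e1 -> e2).
The component perpendicular to the plane (e3) is invariant: v'_3 = v3 = -5.00
cos(150deg) = -0.8660, sin(150deg) = 0.5000
v'_1 = v1*cos(theta) - v2*sin(theta) = 5*(-0.8660) - (-3)*0.5000 = -2.83
v'_2 = v1*sin(theta) + v2*cos(theta) = 5*0.5000 + (-3)*(-0.8660) = 5.10
v' = -2.83*e1 + 5.10*e2 - 5.00*e3


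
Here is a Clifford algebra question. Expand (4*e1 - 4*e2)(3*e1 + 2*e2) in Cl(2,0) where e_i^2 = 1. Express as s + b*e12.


Expand: (4*e1 - 4*e2)(3*e1 + 2*e2)
= 4*3*e1e1 + 4*2*e1e2 + (-4)*3*e2e1 + (-4)*2*e2e2
Using e1^2 = e2^2 = 1, e2e1 = -e1e2:
Scalar part s = 4*3 + (-4)*2 = 12 + (-8) = 4
Bivector part b = 4*2 - (-4)*3 = 8 - (-12) = 20
uv = 4 + 20*e12


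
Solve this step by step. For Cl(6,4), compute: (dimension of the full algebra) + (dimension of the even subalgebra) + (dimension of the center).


n = 6 + 4 = 10
Total dim = 2^10 = 1024
Even subalgebra dim = 2^9 = 512
n is even, so center dim = 1
Sum = 1024 + 512 + 1 = 1537


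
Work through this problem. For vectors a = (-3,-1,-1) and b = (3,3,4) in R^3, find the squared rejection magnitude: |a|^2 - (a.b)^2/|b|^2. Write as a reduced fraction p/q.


|a|^2 = (-3)^2 + (-1)^2 + (-1)^2 = 11
|b|^2 = 3^2 + 3^2 + 4^2 = 34
a . b = (-3)*3 + (-1)*3 + (-1)*4 = -16
(a.b)^2 = (-16)^2 = 256
|rej|^2 = 11 - 256/34
= (374 - 256)/34
= 118/34
In lowest terms: 59/17
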